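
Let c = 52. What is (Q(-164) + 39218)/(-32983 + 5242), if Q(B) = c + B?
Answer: -39106/27741 ≈ -1.4097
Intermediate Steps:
Q(B) = 52 + B
(Q(-164) + 39218)/(-32983 + 5242) = ((52 - 164) + 39218)/(-32983 + 5242) = (-112 + 39218)/(-27741) = 39106*(-1/27741) = -39106/27741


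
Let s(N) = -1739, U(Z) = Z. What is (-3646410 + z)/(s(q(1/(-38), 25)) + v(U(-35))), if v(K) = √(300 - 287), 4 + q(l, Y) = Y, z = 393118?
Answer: 1414368697/756027 + 813323*√13/756027 ≈ 1874.7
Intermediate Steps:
q(l, Y) = -4 + Y
v(K) = √13
(-3646410 + z)/(s(q(1/(-38), 25)) + v(U(-35))) = (-3646410 + 393118)/(-1739 + √13) = -3253292/(-1739 + √13)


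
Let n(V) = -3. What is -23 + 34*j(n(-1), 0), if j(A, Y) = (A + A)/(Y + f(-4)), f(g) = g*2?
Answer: 5/2 ≈ 2.5000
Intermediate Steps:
f(g) = 2*g
j(A, Y) = 2*A/(-8 + Y) (j(A, Y) = (A + A)/(Y + 2*(-4)) = (2*A)/(Y - 8) = (2*A)/(-8 + Y) = 2*A/(-8 + Y))
-23 + 34*j(n(-1), 0) = -23 + 34*(2*(-3)/(-8 + 0)) = -23 + 34*(2*(-3)/(-8)) = -23 + 34*(2*(-3)*(-⅛)) = -23 + 34*(¾) = -23 + 51/2 = 5/2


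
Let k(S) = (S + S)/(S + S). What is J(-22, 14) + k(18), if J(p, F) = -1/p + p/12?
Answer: -26/33 ≈ -0.78788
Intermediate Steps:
J(p, F) = -1/p + p/12 (J(p, F) = -1/p + p*(1/12) = -1/p + p/12)
k(S) = 1 (k(S) = (2*S)/((2*S)) = (2*S)*(1/(2*S)) = 1)
J(-22, 14) + k(18) = (-1/(-22) + (1/12)*(-22)) + 1 = (-1*(-1/22) - 11/6) + 1 = (1/22 - 11/6) + 1 = -59/33 + 1 = -26/33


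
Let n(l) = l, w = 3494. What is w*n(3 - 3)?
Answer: 0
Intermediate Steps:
w*n(3 - 3) = 3494*(3 - 3) = 3494*0 = 0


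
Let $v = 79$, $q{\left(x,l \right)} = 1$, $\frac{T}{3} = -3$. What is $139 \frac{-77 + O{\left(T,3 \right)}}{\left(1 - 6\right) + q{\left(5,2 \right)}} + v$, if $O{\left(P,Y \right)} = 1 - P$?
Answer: $\frac{9629}{4} \approx 2407.3$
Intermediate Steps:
$T = -9$ ($T = 3 \left(-3\right) = -9$)
$139 \frac{-77 + O{\left(T,3 \right)}}{\left(1 - 6\right) + q{\left(5,2 \right)}} + v = 139 \frac{-77 + \left(1 - -9\right)}{\left(1 - 6\right) + 1} + 79 = 139 \frac{-77 + \left(1 + 9\right)}{\left(1 - 6\right) + 1} + 79 = 139 \frac{-77 + 10}{-5 + 1} + 79 = 139 \left(- \frac{67}{-4}\right) + 79 = 139 \left(\left(-67\right) \left(- \frac{1}{4}\right)\right) + 79 = 139 \cdot \frac{67}{4} + 79 = \frac{9313}{4} + 79 = \frac{9629}{4}$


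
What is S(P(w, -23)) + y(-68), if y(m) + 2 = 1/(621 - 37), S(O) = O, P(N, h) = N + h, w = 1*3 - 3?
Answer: -14599/584 ≈ -24.998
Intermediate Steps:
w = 0 (w = 3 - 3 = 0)
y(m) = -1167/584 (y(m) = -2 + 1/(621 - 37) = -2 + 1/584 = -1167/584)
S(P(w, -23)) + y(-68) = (0 - 23) - 1167/584 = -23 - 1167/584 = -14599/584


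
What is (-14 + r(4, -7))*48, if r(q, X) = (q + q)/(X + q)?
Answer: -800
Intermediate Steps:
r(q, X) = 2*q/(X + q) (r(q, X) = (2*q)/(X + q) = 2*q/(X + q))
(-14 + r(4, -7))*48 = (-14 + 2*4/(-7 + 4))*48 = (-14 + 2*4/(-3))*48 = (-14 + 2*4*(-1/3))*48 = (-14 - 8/3)*48 = -50/3*48 = -800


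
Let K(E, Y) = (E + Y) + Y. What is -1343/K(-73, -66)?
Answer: 1343/205 ≈ 6.5512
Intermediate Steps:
K(E, Y) = E + 2*Y
-1343/K(-73, -66) = -1343/(-73 + 2*(-66)) = -1343/(-73 - 132) = -1343/(-205) = -1343*(-1/205) = 1343/205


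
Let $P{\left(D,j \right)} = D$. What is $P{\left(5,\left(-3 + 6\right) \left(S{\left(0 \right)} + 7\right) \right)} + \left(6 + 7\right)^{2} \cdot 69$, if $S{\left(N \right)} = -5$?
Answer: $11666$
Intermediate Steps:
$P{\left(5,\left(-3 + 6\right) \left(S{\left(0 \right)} + 7\right) \right)} + \left(6 + 7\right)^{2} \cdot 69 = 5 + \left(6 + 7\right)^{2} \cdot 69 = 5 + 13^{2} \cdot 69 = 5 + 169 \cdot 69 = 5 + 11661 = 11666$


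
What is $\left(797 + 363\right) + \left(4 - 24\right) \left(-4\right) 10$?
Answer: $1960$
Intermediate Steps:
$\left(797 + 363\right) + \left(4 - 24\right) \left(-4\right) 10 = 1160 + \left(4 - 24\right) \left(-4\right) 10 = 1160 + \left(-20\right) \left(-4\right) 10 = 1160 + 80 \cdot 10 = 1160 + 800 = 1960$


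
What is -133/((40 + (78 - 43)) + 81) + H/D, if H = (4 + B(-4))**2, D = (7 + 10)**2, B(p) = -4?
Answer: -133/156 ≈ -0.85256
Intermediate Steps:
D = 289 (D = 17**2 = 289)
H = 0 (H = (4 - 4)**2 = 0**2 = 0)
-133/((40 + (78 - 43)) + 81) + H/D = -133/((40 + (78 - 43)) + 81) + 0/289 = -133/((40 + 35) + 81) + 0*(1/289) = -133/(75 + 81) + 0 = -133/156 + 0 = -133/156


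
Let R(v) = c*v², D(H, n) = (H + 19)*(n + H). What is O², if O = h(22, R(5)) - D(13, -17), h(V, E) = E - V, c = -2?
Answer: 3136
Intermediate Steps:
D(H, n) = (19 + H)*(H + n)
R(v) = -2*v²
O = 56 (O = (-2*5² - 1*22) - (13² + 19*13 + 19*(-17) + 13*(-17)) = (-2*25 - 22) - (169 + 247 - 323 - 221) = (-50 - 22) - 1*(-128) = -72 + 128 = 56)
O² = 56² = 3136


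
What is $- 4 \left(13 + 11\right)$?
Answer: $-96$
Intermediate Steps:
$- 4 \left(13 + 11\right) = \left(-4\right) 24 = -96$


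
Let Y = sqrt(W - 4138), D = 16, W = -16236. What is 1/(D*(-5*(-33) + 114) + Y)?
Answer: 2232/9973835 - I*sqrt(20374)/19947670 ≈ 0.00022379 - 7.1556e-6*I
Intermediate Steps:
Y = I*sqrt(20374) (Y = sqrt(-16236 - 4138) = sqrt(-20374) = I*sqrt(20374) ≈ 142.74*I)
1/(D*(-5*(-33) + 114) + Y) = 1/(16*(-5*(-33) + 114) + I*sqrt(20374)) = 1/(16*(165 + 114) + I*sqrt(20374)) = 1/(16*279 + I*sqrt(20374)) = 1/(4464 + I*sqrt(20374))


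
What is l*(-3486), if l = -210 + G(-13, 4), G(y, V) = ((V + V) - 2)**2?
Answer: 606564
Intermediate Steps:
G(y, V) = (-2 + 2*V)**2 (G(y, V) = (2*V - 2)**2 = (-2 + 2*V)**2)
l = -174 (l = -210 + 4*(-1 + 4)**2 = -210 + 4*3**2 = -210 + 4*9 = -210 + 36 = -174)
l*(-3486) = -174*(-3486) = 606564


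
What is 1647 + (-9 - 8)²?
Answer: 1936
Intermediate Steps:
1647 + (-9 - 8)² = 1647 + (-17)² = 1647 + 289 = 1936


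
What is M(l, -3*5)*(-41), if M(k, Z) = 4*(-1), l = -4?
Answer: 164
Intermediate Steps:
M(k, Z) = -4
M(l, -3*5)*(-41) = -4*(-41) = 164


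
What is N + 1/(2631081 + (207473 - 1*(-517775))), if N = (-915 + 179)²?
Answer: 1818109993985/3356329 ≈ 5.4170e+5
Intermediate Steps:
N = 541696 (N = (-736)² = 541696)
N + 1/(2631081 + (207473 - 1*(-517775))) = 541696 + 1/(2631081 + (207473 - 1*(-517775))) = 541696 + 1/(2631081 + (207473 + 517775)) = 541696 + 1/(2631081 + 725248) = 541696 + 1/3356329 = 1818109993985/3356329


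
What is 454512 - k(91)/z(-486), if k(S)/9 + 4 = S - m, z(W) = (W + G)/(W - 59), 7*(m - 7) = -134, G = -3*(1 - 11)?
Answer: 241233039/532 ≈ 4.5345e+5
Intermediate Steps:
G = 30 (G = -3*(-10) = 30)
m = -85/7 (m = 7 + (⅐)*(-134) = 7 - 134/7 = -85/7 ≈ -12.143)
z(W) = (30 + W)/(-59 + W) (z(W) = (W + 30)/(W - 59) = (30 + W)/(-59 + W))
k(S) = 513/7 + 9*S (k(S) = -36 + 9*(S - 1*(-85/7)) = -36 + 9*(S + 85/7) = -36 + 9*(85/7 + S) = -36 + (765/7 + 9*S) = 513/7 + 9*S)
454512 - k(91)/z(-486) = 454512 - (513/7 + 9*91)/((30 - 486)/(-59 - 486)) = 454512 - (513/7 + 819)/(-456/(-545)) = 454512 - 6246/(7*((-1/545*(-456)))) = 454512 - 6246/(7*456/545) = 454512 - 6246*545/(7*456) = 454512 - 1*567345/532 = 454512 - 567345/532 = 241233039/532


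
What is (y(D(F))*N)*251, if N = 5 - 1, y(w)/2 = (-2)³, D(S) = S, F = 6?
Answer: -16064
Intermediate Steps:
y(w) = -16 (y(w) = 2*(-2)³ = 2*(-8) = -16)
N = 4
(y(D(F))*N)*251 = -16*4*251 = -64*251 = -16064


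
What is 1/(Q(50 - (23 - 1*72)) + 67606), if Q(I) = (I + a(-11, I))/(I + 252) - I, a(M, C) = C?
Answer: 39/2632795 ≈ 1.4813e-5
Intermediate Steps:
Q(I) = -I + 2*I/(252 + I) (Q(I) = (I + I)/(I + 252) - I = (2*I)/(252 + I) - I = 2*I/(252 + I) - I = -I + 2*I/(252 + I))
1/(Q(50 - (23 - 1*72)) + 67606) = 1/((50 - (23 - 1*72))*(-250 - (50 - (23 - 1*72)))/(252 + (50 - (23 - 1*72))) + 67606) = 1/((50 - (23 - 72))*(-250 - (50 - (23 - 72)))/(252 + (50 - (23 - 72))) + 67606) = 1/((50 - 1*(-49))*(-250 - (50 - 1*(-49)))/(252 + (50 - 1*(-49))) + 67606) = 1/((50 + 49)*(-250 - (50 + 49))/(252 + (50 + 49)) + 67606) = 1/(99*(-250 - 1*99)/(252 + 99) + 67606) = 1/(99*(-250 - 99)/351 + 67606) = 1/(99*(1/351)*(-349) + 67606) = 1/(-3839/39 + 67606) = 1/(2632795/39) = 39/2632795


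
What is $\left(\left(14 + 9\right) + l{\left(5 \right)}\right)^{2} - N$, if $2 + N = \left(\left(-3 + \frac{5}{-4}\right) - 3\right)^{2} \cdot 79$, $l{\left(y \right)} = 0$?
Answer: $- \frac{57943}{16} \approx -3621.4$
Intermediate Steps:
$N = \frac{66407}{16}$ ($N = -2 + \left(\left(-3 + \frac{5}{-4}\right) - 3\right)^{2} \cdot 79 = -2 + \left(\left(-3 + 5 \left(- \frac{1}{4}\right)\right) - 3\right)^{2} \cdot 79 = -2 + \left(\left(-3 - \frac{5}{4}\right) - 3\right)^{2} \cdot 79 = -2 + \left(- \frac{17}{4} - 3\right)^{2} \cdot 79 = -2 + \left(- \frac{29}{4}\right)^{2} \cdot 79 = -2 + \frac{841}{16} \cdot 79 = -2 + \frac{66439}{16} = \frac{66407}{16} \approx 4150.4$)
$\left(\left(14 + 9\right) + l{\left(5 \right)}\right)^{2} - N = \left(\left(14 + 9\right) + 0\right)^{2} - \frac{66407}{16} = \left(23 + 0\right)^{2} - \frac{66407}{16} = 23^{2} - \frac{66407}{16} = 529 - \frac{66407}{16} = - \frac{57943}{16}$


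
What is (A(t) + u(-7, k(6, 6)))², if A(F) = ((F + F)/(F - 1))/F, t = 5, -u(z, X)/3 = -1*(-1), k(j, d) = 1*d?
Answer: 25/4 ≈ 6.2500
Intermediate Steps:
k(j, d) = d
u(z, X) = -3 (u(z, X) = -(-3)*(-1) = -3*1 = -3)
A(F) = 2/(-1 + F) (A(F) = ((2*F)/(-1 + F))/F = (2*F/(-1 + F))/F = 2/(-1 + F))
(A(t) + u(-7, k(6, 6)))² = (2/(-1 + 5) - 3)² = (2/4 - 3)² = (2*(¼) - 3)² = (½ - 3)² = (-5/2)² = 25/4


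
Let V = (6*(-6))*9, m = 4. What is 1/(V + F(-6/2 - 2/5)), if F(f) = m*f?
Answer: -5/1688 ≈ -0.0029621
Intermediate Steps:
F(f) = 4*f
V = -324 (V = -36*9 = -324)
1/(V + F(-6/2 - 2/5)) = 1/(-324 + 4*(-6/2 - 2/5)) = 1/(-324 + 4*(-6*½ - 2*⅕)) = 1/(-324 + 4*(-3 - ⅖)) = 1/(-324 + 4*(-17/5)) = 1/(-324 - 68/5) = 1/(-1688/5) = -5/1688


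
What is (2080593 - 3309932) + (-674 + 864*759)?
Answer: -574237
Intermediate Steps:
(2080593 - 3309932) + (-674 + 864*759) = -1229339 + (-674 + 655776) = -1229339 + 655102 = -574237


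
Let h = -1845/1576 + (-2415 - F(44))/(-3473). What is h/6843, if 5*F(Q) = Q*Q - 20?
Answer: -9988609/187274023320 ≈ -5.3337e-5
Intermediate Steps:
F(Q) = -4 + Q²/5 (F(Q) = (Q*Q - 20)/5 = (Q² - 20)/5 = (-20 + Q²)/5 = -4 + Q²/5)
h = -9988609/27367240 (h = -1845/1576 + (-2415 - (-4 + (⅕)*44²))/(-3473) = -1845*1/1576 + (-2415 - (-4 + (⅕)*1936))*(-1/3473) = -1845/1576 + (-2415 - (-4 + 1936/5))*(-1/3473) = -1845/1576 + (-2415 - 1*1916/5)*(-1/3473) = -1845/1576 + (-2415 - 1916/5)*(-1/3473) = -1845/1576 - 13991/5*(-1/3473) = -1845/1576 + 13991/17365 = -9988609/27367240 ≈ -0.36498)
h/6843 = -9988609/27367240/6843 = -9988609/27367240*1/6843 = -9988609/187274023320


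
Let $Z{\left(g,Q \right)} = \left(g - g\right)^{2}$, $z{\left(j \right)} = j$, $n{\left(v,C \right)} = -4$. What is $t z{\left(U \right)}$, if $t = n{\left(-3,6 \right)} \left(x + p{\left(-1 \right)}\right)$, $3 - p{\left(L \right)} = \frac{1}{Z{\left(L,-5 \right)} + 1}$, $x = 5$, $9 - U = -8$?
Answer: $-476$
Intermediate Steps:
$U = 17$ ($U = 9 - -8 = 9 + 8 = 17$)
$Z{\left(g,Q \right)} = 0$ ($Z{\left(g,Q \right)} = 0^{2} = 0$)
$p{\left(L \right)} = 2$ ($p{\left(L \right)} = 3 - \frac{1}{0 + 1} = 3 - 1^{-1} = 3 - 1 = 2$)
$t = -28$ ($t = - 4 \left(5 + 2\right) = \left(-4\right) 7 = -28$)
$t z{\left(U \right)} = \left(-28\right) 17 = -476$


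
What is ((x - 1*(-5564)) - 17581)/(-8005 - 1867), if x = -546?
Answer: 12563/9872 ≈ 1.2726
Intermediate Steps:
((x - 1*(-5564)) - 17581)/(-8005 - 1867) = ((-546 - 1*(-5564)) - 17581)/(-8005 - 1867) = ((-546 + 5564) - 17581)/(-9872) = (5018 - 17581)*(-1/9872) = -12563*(-1/9872) = 12563/9872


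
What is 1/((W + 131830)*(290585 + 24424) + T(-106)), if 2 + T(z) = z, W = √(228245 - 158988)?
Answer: 1538060606/63871767014666177601 - 3889*√69257/21290589004888725867 ≈ 2.4032e-11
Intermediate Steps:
W = √69257 ≈ 263.17
T(z) = -2 + z
1/((W + 131830)*(290585 + 24424) + T(-106)) = 1/((√69257 + 131830)*(290585 + 24424) + (-2 - 106)) = 1/((131830 + √69257)*315009 - 108) = 1/((41527636470 + 315009*√69257) - 108) = 1/(41527636362 + 315009*√69257)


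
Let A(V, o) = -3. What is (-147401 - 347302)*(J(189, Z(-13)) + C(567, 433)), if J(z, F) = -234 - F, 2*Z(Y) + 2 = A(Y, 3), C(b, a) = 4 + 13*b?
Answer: -7067821761/2 ≈ -3.5339e+9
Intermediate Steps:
Z(Y) = -5/2 (Z(Y) = -1 + (½)*(-3) = -1 - 3/2 = -5/2)
(-147401 - 347302)*(J(189, Z(-13)) + C(567, 433)) = (-147401 - 347302)*((-234 - 1*(-5/2)) + (4 + 13*567)) = -494703*((-234 + 5/2) + (4 + 7371)) = -494703*(-463/2 + 7375) = -494703*14287/2 = -7067821761/2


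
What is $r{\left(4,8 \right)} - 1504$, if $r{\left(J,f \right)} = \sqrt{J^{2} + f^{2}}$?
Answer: $-1504 + 4 \sqrt{5} \approx -1495.1$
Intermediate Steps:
$r{\left(4,8 \right)} - 1504 = \sqrt{4^{2} + 8^{2}} - 1504 = \sqrt{16 + 64} - 1504 = \sqrt{80} - 1504 = 4 \sqrt{5} - 1504 = -1504 + 4 \sqrt{5}$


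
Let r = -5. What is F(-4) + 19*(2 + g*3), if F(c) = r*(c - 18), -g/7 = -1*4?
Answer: 1744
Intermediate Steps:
g = 28 (g = -(-7)*4 = -7*(-4) = 28)
F(c) = 90 - 5*c (F(c) = -5*(c - 18) = -5*(-18 + c) = 90 - 5*c)
F(-4) + 19*(2 + g*3) = (90 - 5*(-4)) + 19*(2 + 28*3) = (90 + 20) + 19*(2 + 84) = 110 + 19*86 = 110 + 1634 = 1744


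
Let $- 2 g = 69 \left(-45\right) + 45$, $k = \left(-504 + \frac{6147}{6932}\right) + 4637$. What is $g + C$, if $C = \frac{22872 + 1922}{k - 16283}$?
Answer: $\frac{128681137082}{84217653} \approx 1528.0$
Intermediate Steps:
$k = \frac{28656103}{6932}$ ($k = \left(-504 + 6147 \cdot \frac{1}{6932}\right) + 4637 = \left(-504 + \frac{6147}{6932}\right) + 4637 = - \frac{3487581}{6932} + 4637 = \frac{28656103}{6932} \approx 4133.9$)
$C = - \frac{171872008}{84217653}$ ($C = \frac{22872 + 1922}{\frac{28656103}{6932} - 16283} = \frac{24794}{- \frac{84217653}{6932}} = 24794 \left(- \frac{6932}{84217653}\right) = - \frac{171872008}{84217653} \approx -2.0408$)
$g = 1530$ ($g = - \frac{69 \left(-45\right) + 45}{2} = - \frac{-3105 + 45}{2} = \left(- \frac{1}{2}\right) \left(-3060\right) = 1530$)
$g + C = 1530 - \frac{171872008}{84217653} = \frac{128681137082}{84217653}$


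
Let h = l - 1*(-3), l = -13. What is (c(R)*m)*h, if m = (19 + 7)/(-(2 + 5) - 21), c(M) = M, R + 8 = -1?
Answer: -585/7 ≈ -83.571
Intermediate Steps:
R = -9 (R = -8 - 1 = -9)
m = -13/14 (m = 26/(-1*7 - 21) = 26/(-7 - 21) = 26/(-28) = 26*(-1/28) = -13/14 ≈ -0.92857)
h = -10 (h = -13 - 1*(-3) = -13 + 3 = -10)
(c(R)*m)*h = -9*(-13/14)*(-10) = (117/14)*(-10) = -585/7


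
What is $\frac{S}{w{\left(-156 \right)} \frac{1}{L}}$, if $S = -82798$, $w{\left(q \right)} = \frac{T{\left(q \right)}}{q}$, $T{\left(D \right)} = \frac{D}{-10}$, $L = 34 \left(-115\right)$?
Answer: $-3237401800$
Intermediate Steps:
$L = -3910$
$T{\left(D \right)} = - \frac{D}{10}$ ($T{\left(D \right)} = D \left(- \frac{1}{10}\right) = - \frac{D}{10}$)
$w{\left(q \right)} = - \frac{1}{10}$ ($w{\left(q \right)} = \frac{\left(- \frac{1}{10}\right) q}{q} = - \frac{1}{10}$)
$\frac{S}{w{\left(-156 \right)} \frac{1}{L}} = - \frac{82798}{\left(- \frac{1}{10}\right) \frac{1}{-3910}} = - \frac{82798}{\left(- \frac{1}{10}\right) \left(- \frac{1}{3910}\right)} = - 82798 \frac{1}{\frac{1}{39100}} = \left(-82798\right) 39100 = -3237401800$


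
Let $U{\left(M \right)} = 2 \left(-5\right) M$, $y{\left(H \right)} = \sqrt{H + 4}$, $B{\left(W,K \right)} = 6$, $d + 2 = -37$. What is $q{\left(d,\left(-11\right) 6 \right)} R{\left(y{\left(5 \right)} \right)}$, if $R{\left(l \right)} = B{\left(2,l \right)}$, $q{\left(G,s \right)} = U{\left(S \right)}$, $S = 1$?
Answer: $-60$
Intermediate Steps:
$d = -39$ ($d = -2 - 37 = -39$)
$y{\left(H \right)} = \sqrt{4 + H}$
$U{\left(M \right)} = - 10 M$
$q{\left(G,s \right)} = -10$ ($q{\left(G,s \right)} = \left(-10\right) 1 = -10$)
$R{\left(l \right)} = 6$
$q{\left(d,\left(-11\right) 6 \right)} R{\left(y{\left(5 \right)} \right)} = \left(-10\right) 6 = -60$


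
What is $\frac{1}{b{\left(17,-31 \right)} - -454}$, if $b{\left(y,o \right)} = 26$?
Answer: $\frac{1}{480} \approx 0.0020833$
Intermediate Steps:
$\frac{1}{b{\left(17,-31 \right)} - -454} = \frac{1}{26 - -454} = \frac{1}{26 + 454} = \frac{1}{480}$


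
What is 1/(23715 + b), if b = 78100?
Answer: 1/101815 ≈ 9.8217e-6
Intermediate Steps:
1/(23715 + b) = 1/(23715 + 78100) = 1/101815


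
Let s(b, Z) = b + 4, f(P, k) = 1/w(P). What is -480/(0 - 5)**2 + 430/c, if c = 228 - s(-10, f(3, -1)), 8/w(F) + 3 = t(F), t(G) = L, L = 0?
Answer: -10157/585 ≈ -17.362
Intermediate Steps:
t(G) = 0
w(F) = -8/3 (w(F) = 8/(-3 + 0) = 8/(-3) = 8*(-1/3) = -8/3)
f(P, k) = -3/8 (f(P, k) = 1/(-8/3) = -3/8)
s(b, Z) = 4 + b
c = 234 (c = 228 - (4 - 10) = 228 - 1*(-6) = 228 + 6 = 234)
-480/(0 - 5)**2 + 430/c = -480/(0 - 5)**2 + 430/234 = -480/((-5)**2) + 430*(1/234) = -480/25 + 215/117 = -480*1/25 + 215/117 = -96/5 + 215/117 = -10157/585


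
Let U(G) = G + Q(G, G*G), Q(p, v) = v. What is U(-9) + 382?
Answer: 454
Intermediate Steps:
U(G) = G + G² (U(G) = G + G*G = G + G²)
U(-9) + 382 = -9*(1 - 9) + 382 = -9*(-8) + 382 = 72 + 382 = 454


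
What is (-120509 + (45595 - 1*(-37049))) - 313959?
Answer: -351824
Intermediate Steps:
(-120509 + (45595 - 1*(-37049))) - 313959 = (-120509 + (45595 + 37049)) - 313959 = (-120509 + 82644) - 313959 = -37865 - 313959 = -351824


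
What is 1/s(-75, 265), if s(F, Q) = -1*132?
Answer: -1/132 ≈ -0.0075758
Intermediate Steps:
s(F, Q) = -132
1/s(-75, 265) = 1/(-132) = -1/132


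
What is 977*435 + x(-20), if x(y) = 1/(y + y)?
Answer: 16999799/40 ≈ 4.2500e+5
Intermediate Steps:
x(y) = 1/(2*y)
977*435 + x(-20) = 977*435 + (1/2)/(-20) = 424995 + (1/2)*(-1/20) = 424995 - 1/40 = 16999799/40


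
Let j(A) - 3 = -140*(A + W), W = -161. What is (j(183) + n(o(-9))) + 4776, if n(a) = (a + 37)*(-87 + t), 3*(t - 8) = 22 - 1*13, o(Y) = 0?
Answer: -1113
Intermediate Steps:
j(A) = 22543 - 140*A (j(A) = 3 - 140*(A - 161) = 3 - 140*(-161 + A) = 3 + (22540 - 140*A) = 22543 - 140*A)
t = 11 (t = 8 + (22 - 1*13)/3 = 8 + (22 - 13)/3 = 8 + (⅓)*9 = 8 + 3 = 11)
n(a) = -2812 - 76*a (n(a) = (a + 37)*(-87 + 11) = (37 + a)*(-76) = -2812 - 76*a)
(j(183) + n(o(-9))) + 4776 = ((22543 - 140*183) + (-2812 - 76*0)) + 4776 = ((22543 - 25620) + (-2812 + 0)) + 4776 = (-3077 - 2812) + 4776 = -5889 + 4776 = -1113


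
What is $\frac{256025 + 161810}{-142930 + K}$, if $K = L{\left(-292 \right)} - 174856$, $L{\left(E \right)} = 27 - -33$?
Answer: $- \frac{417835}{317726} \approx -1.3151$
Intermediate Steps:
$L{\left(E \right)} = 60$ ($L{\left(E \right)} = 27 + 33 = 60$)
$K = -174796$ ($K = 60 - 174856 = -174796$)
$\frac{256025 + 161810}{-142930 + K} = \frac{256025 + 161810}{-142930 - 174796} = \frac{417835}{-317726} = 417835 \left(- \frac{1}{317726}\right) = - \frac{417835}{317726}$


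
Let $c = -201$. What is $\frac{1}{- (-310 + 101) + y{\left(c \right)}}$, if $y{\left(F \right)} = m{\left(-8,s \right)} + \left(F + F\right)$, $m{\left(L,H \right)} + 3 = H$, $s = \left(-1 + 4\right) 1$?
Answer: $- \frac{1}{193} \approx -0.0051813$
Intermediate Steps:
$s = 3$ ($s = 3 \cdot 1 = 3$)
$m{\left(L,H \right)} = -3 + H$
$y{\left(F \right)} = 2 F$ ($y{\left(F \right)} = \left(-3 + 3\right) + \left(F + F\right) = 0 + 2 F = 2 F$)
$\frac{1}{- (-310 + 101) + y{\left(c \right)}} = \frac{1}{- (-310 + 101) + 2 \left(-201\right)} = \frac{1}{\left(-1\right) \left(-209\right) - 402} = \frac{1}{209 - 402} = \frac{1}{-193} = - \frac{1}{193}$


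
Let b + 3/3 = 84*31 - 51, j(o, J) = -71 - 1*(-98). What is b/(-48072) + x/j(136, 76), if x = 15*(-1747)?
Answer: -17497162/18027 ≈ -970.61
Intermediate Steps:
x = -26205
j(o, J) = 27 (j(o, J) = -71 + 98 = 27)
b = 2552 (b = -1 + (84*31 - 51) = -1 + (2604 - 51) = -1 + 2553 = 2552)
b/(-48072) + x/j(136, 76) = 2552/(-48072) - 26205/27 = 2552*(-1/48072) - 26205*1/27 = -319/6009 - 8735/9 = -17497162/18027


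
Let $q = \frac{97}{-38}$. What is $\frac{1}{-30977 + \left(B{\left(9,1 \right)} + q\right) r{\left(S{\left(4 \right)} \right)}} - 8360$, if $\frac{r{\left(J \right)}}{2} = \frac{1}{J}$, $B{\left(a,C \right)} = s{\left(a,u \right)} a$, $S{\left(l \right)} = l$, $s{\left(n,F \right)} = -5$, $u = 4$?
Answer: $- \frac{19696653316}{2356059} \approx -8360.0$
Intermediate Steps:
$q = - \frac{97}{38}$ ($q = 97 \left(- \frac{1}{38}\right) = - \frac{97}{38} \approx -2.5526$)
$B{\left(a,C \right)} = - 5 a$
$r{\left(J \right)} = \frac{2}{J}$
$\frac{1}{-30977 + \left(B{\left(9,1 \right)} + q\right) r{\left(S{\left(4 \right)} \right)}} - 8360 = \frac{1}{-30977 + \left(\left(-5\right) 9 - \frac{97}{38}\right) \frac{2}{4}} - 8360 = \frac{1}{-30977 + \left(-45 - \frac{97}{38}\right) 2 \cdot \frac{1}{4}} - 8360 = \frac{1}{-30977 - \frac{1807}{76}} - 8360 = \frac{1}{- \frac{2356059}{76}} - 8360 = - \frac{76}{2356059} - 8360 = - \frac{19696653316}{2356059}$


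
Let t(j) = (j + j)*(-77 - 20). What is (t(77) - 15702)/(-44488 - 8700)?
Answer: 7660/13297 ≈ 0.57607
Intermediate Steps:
t(j) = -194*j (t(j) = (2*j)*(-97) = -194*j)
(t(77) - 15702)/(-44488 - 8700) = (-194*77 - 15702)/(-44488 - 8700) = (-14938 - 15702)/(-53188) = -30640*(-1/53188) = 7660/13297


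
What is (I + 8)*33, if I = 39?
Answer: 1551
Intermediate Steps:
(I + 8)*33 = (39 + 8)*33 = 47*33 = 1551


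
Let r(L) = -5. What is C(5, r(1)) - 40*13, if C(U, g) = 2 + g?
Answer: -523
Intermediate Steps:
C(5, r(1)) - 40*13 = (2 - 5) - 40*13 = -3 - 520 = -523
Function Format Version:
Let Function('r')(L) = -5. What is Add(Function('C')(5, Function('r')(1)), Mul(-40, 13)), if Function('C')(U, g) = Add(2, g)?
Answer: -523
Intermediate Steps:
Add(Function('C')(5, Function('r')(1)), Mul(-40, 13)) = Add(Add(2, -5), Mul(-40, 13)) = Add(-3, -520) = -523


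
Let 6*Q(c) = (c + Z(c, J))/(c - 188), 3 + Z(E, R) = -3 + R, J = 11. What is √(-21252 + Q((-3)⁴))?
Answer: I*√2189841135/321 ≈ 145.78*I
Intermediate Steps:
Z(E, R) = -6 + R (Z(E, R) = -3 + (-3 + R) = -6 + R)
Q(c) = (5 + c)/(6*(-188 + c)) (Q(c) = ((c + (-6 + 11))/(c - 188))/6 = ((c + 5)/(-188 + c))/6 = ((5 + c)/(-188 + c))/6 = (5 + c)/(6*(-188 + c)))
√(-21252 + Q((-3)⁴)) = √(-21252 + (5 + (-3)⁴)/(6*(-188 + (-3)⁴))) = √(-21252 + (5 + 81)/(6*(-188 + 81))) = √(-21252 + (⅙)*86/(-107)) = √(-21252 + (⅙)*(-1/107)*86) = √(-21252 - 43/321) = √(-6821935/321) = I*√2189841135/321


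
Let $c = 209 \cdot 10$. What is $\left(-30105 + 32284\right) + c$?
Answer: $4269$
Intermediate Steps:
$c = 2090$
$\left(-30105 + 32284\right) + c = \left(-30105 + 32284\right) + 2090 = 2179 + 2090 = 4269$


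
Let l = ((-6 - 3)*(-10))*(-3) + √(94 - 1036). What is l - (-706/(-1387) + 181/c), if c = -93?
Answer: -34642181/128991 + I*√942 ≈ -268.56 + 30.692*I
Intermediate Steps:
l = -270 + I*√942 (l = -9*(-10)*(-3) + √(-942) = 90*(-3) + I*√942 = -270 + I*√942 ≈ -270.0 + 30.692*I)
l - (-706/(-1387) + 181/c) = (-270 + I*√942) - (-706/(-1387) + 181/(-93)) = (-270 + I*√942) - (-706*(-1/1387) + 181*(-1/93)) = (-270 + I*√942) - (706/1387 - 181/93) = (-270 + I*√942) - 1*(-185389/128991) = (-270 + I*√942) + 185389/128991 = -34642181/128991 + I*√942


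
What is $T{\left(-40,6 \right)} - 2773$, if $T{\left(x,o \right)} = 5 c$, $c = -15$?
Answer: $-2848$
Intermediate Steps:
$T{\left(x,o \right)} = -75$ ($T{\left(x,o \right)} = 5 \left(-15\right) = -75$)
$T{\left(-40,6 \right)} - 2773 = -75 - 2773 = -2848$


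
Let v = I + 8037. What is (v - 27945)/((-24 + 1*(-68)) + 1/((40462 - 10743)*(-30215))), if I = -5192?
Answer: 22538785583500/82612281821 ≈ 272.83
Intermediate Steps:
v = 2845 (v = -5192 + 8037 = 2845)
(v - 27945)/((-24 + 1*(-68)) + 1/((40462 - 10743)*(-30215))) = (2845 - 27945)/((-24 + 1*(-68)) + 1/((40462 - 10743)*(-30215))) = -25100/((-24 - 68) - 1/30215/29719) = -25100/(-92 + (1/29719)*(-1/30215)) = -25100/(-92 - 1/897959585) = -25100/(-82612281821/897959585) = -25100*(-897959585/82612281821) = 22538785583500/82612281821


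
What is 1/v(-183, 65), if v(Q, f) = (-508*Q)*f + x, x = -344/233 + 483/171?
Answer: 13281/80252585365 ≈ 1.6549e-7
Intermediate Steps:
x = 17905/13281 (x = -344*1/233 + 483*(1/171) = -344/233 + 161/57 = 17905/13281 ≈ 1.3482)
v(Q, f) = 17905/13281 - 508*Q*f (v(Q, f) = (-508*Q)*f + 17905/13281 = -508*Q*f + 17905/13281 = 17905/13281 - 508*Q*f)
1/v(-183, 65) = 1/(17905/13281 - 508*(-183)*65) = 1/(17905/13281 + 6042660) = 1/(80252585365/13281) = 13281/80252585365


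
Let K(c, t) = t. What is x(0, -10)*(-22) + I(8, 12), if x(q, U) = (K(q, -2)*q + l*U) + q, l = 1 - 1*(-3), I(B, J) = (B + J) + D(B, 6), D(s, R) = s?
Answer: 908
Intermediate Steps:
I(B, J) = J + 2*B (I(B, J) = (B + J) + B = J + 2*B)
l = 4 (l = 1 + 3 = 4)
x(q, U) = -q + 4*U (x(q, U) = (-2*q + 4*U) + q = -q + 4*U)
x(0, -10)*(-22) + I(8, 12) = (-1*0 + 4*(-10))*(-22) + (12 + 2*8) = (0 - 40)*(-22) + (12 + 16) = -40*(-22) + 28 = 880 + 28 = 908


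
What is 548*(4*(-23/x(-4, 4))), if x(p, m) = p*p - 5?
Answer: -50416/11 ≈ -4583.3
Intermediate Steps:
x(p, m) = -5 + p² (x(p, m) = p² - 5 = -5 + p²)
548*(4*(-23/x(-4, 4))) = 548*(4*(-23/(-5 + (-4)²))) = 548*(4*(-23/(-5 + 16))) = 548*(4*(-23/11)) = 548*(-92/11) = -50416/11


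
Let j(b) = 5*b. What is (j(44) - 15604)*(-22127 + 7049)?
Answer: 231959952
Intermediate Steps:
(j(44) - 15604)*(-22127 + 7049) = (5*44 - 15604)*(-22127 + 7049) = (220 - 15604)*(-15078) = -15384*(-15078) = 231959952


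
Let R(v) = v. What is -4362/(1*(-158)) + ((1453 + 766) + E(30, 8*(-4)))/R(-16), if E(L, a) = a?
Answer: -137877/1264 ≈ -109.08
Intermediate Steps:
-4362/(1*(-158)) + ((1453 + 766) + E(30, 8*(-4)))/R(-16) = -4362/(1*(-158)) + ((1453 + 766) + 8*(-4))/(-16) = -4362/(-158) + (2219 - 32)*(-1/16) = -4362*(-1/158) + 2187*(-1/16) = 2181/79 - 2187/16 = -137877/1264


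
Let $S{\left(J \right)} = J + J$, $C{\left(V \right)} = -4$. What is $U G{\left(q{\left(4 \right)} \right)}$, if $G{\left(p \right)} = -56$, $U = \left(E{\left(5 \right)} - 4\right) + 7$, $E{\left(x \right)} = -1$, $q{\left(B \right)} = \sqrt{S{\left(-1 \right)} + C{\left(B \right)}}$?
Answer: $-112$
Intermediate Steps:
$S{\left(J \right)} = 2 J$
$q{\left(B \right)} = i \sqrt{6}$ ($q{\left(B \right)} = \sqrt{2 \left(-1\right) - 4} = \sqrt{-2 - 4} = \sqrt{-6} = i \sqrt{6}$)
$U = 2$ ($U = \left(-1 - 4\right) + 7 = -5 + 7 = 2$)
$U G{\left(q{\left(4 \right)} \right)} = 2 \left(-56\right) = -112$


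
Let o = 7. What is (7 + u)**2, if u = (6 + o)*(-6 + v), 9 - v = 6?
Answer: 1024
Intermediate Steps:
v = 3 (v = 9 - 1*6 = 9 - 6 = 3)
u = -39 (u = (6 + 7)*(-6 + 3) = 13*(-3) = -39)
(7 + u)**2 = (7 - 39)**2 = (-32)**2 = 1024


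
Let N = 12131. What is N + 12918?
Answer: 25049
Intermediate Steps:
N + 12918 = 12131 + 12918 = 25049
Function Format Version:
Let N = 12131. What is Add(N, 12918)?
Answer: 25049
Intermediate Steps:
Add(N, 12918) = Add(12131, 12918) = 25049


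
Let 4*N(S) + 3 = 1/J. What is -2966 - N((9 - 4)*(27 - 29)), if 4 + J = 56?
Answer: -616773/208 ≈ -2965.3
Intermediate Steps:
J = 52 (J = -4 + 56 = 52)
N(S) = -155/208 (N(S) = -3/4 + (1/4)/52 = -3/4 + (1/4)*(1/52) = -3/4 + 1/208 = -155/208)
-2966 - N((9 - 4)*(27 - 29)) = -2966 - 1*(-155/208) = -2966 + 155/208 = -616773/208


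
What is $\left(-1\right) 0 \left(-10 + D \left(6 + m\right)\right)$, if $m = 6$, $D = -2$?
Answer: $0$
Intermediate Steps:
$\left(-1\right) 0 \left(-10 + D \left(6 + m\right)\right) = \left(-1\right) 0 \left(-10 - 2 \left(6 + 6\right)\right) = 0 \left(-10 - 24\right) = 0 \left(-34\right) = 0$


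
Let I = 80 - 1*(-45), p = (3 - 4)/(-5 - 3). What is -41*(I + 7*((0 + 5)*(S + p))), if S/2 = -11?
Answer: 210125/8 ≈ 26266.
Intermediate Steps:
S = -22 (S = 2*(-11) = -22)
p = ⅛ (p = -1/(-8) = -1*(-⅛) = ⅛ ≈ 0.12500)
I = 125 (I = 80 + 45 = 125)
-41*(I + 7*((0 + 5)*(S + p))) = -41*(125 + 7*((0 + 5)*(-22 + ⅛))) = -41*(125 + 7*(5*(-175/8))) = -41*(125 + 7*(-875/8)) = -41*(125 - 6125/8) = -41*(-5125/8) = 210125/8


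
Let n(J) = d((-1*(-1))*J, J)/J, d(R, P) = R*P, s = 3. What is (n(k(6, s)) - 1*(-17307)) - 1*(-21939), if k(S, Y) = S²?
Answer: 39282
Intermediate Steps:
d(R, P) = P*R
n(J) = J (n(J) = (J*((-1*(-1))*J))/J = (J*(1*J))/J = (J*J)/J = J²/J = J)
(n(k(6, s)) - 1*(-17307)) - 1*(-21939) = (6² - 1*(-17307)) - 1*(-21939) = (36 + 17307) + 21939 = 17343 + 21939 = 39282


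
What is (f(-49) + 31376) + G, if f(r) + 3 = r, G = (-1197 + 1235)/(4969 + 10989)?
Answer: 249934215/7979 ≈ 31324.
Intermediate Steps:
G = 19/7979 (G = 38/15958 = 38*(1/15958) = 19/7979 ≈ 0.0023813)
f(r) = -3 + r
(f(-49) + 31376) + G = ((-3 - 49) + 31376) + 19/7979 = (-52 + 31376) + 19/7979 = 31324 + 19/7979 = 249934215/7979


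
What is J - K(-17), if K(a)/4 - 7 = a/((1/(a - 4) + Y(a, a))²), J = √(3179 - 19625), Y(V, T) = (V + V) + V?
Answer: -8036791/287296 + I*√16446 ≈ -27.974 + 128.24*I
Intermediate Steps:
Y(V, T) = 3*V (Y(V, T) = 2*V + V = 3*V)
J = I*√16446 (J = √(-16446) = I*√16446 ≈ 128.24*I)
K(a) = 28 + 4*a/(1/(-4 + a) + 3*a)² (K(a) = 28 + 4*(a/((1/(a - 4) + 3*a)²)) = 28 + 4*(a/((1/(-4 + a) + 3*a)²)) = 28 + 4*(a/(1/(-4 + a) + 3*a)²) = 28 + 4*a/(1/(-4 + a) + 3*a)²)
J - K(-17) = I*√16446 - (28 + 4*(-17)*(-4 - 17)²/(1 - 12*(-17) + 3*(-17)²)²) = I*√16446 - (28 + 4*(-17)*(-21)²/(1 + 204 + 3*289)²) = I*√16446 - (28 + 4*(-17)*441/(1 + 204 + 867)²) = I*√16446 - (28 + 4*(-17)*441/1072²) = I*√16446 - (28 + 4*(-17)*441*(1/1149184)) = I*√16446 - (28 - 7497/287296) = I*√16446 - 1*8036791/287296 = I*√16446 - 8036791/287296 = -8036791/287296 + I*√16446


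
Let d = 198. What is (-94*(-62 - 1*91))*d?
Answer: 2847636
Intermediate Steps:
(-94*(-62 - 1*91))*d = -94*(-62 - 1*91)*198 = -94*(-62 - 91)*198 = -94*(-153)*198 = 14382*198 = 2847636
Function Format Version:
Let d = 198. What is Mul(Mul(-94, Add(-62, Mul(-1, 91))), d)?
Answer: 2847636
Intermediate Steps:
Mul(Mul(-94, Add(-62, Mul(-1, 91))), d) = Mul(Mul(-94, Add(-62, Mul(-1, 91))), 198) = Mul(Mul(-94, Add(-62, -91)), 198) = Mul(Mul(-94, -153), 198) = Mul(14382, 198) = 2847636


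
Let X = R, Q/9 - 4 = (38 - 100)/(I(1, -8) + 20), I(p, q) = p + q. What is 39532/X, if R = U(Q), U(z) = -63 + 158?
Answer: 39532/95 ≈ 416.13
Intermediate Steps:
Q = -90/13 (Q = 36 + 9*((38 - 100)/((1 - 8) + 20)) = 36 + 9*(-62/(-7 + 20)) = 36 + 9*(-62/13) = 36 - 558/13 = -90/13 ≈ -6.9231)
U(z) = 95
R = 95
X = 95
39532/X = 39532/95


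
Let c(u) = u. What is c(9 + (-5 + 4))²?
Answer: 64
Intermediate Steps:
c(9 + (-5 + 4))² = (9 + (-5 + 4))² = (9 - 1)² = 8² = 64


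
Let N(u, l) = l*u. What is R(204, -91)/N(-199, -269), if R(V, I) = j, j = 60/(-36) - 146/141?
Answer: -127/2515957 ≈ -5.0478e-5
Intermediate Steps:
j = -127/47 (j = 60*(-1/36) - 146*1/141 = -5/3 - 146/141 = -127/47 ≈ -2.7021)
R(V, I) = -127/47
R(204, -91)/N(-199, -269) = -127/(47*((-269*(-199)))) = -127/47/53531 = -127/47*1/53531 = -127/2515957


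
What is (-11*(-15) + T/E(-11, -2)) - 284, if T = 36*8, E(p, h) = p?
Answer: -1597/11 ≈ -145.18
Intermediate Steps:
T = 288
(-11*(-15) + T/E(-11, -2)) - 284 = (-11*(-15) + 288/(-11)) - 284 = (165 + 288*(-1/11)) - 284 = (165 - 288/11) - 284 = 1527/11 - 284 = -1597/11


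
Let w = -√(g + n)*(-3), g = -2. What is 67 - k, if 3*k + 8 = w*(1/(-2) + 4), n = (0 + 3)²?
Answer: 209/3 - 7*√7/2 ≈ 60.407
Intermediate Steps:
n = 9 (n = 3² = 9)
w = 3*√7 (w = -√(-2 + 9)*(-3) = -√7*(-3) = 3*√7 ≈ 7.9373)
k = -8/3 + 7*√7/2 (k = -8/3 + ((3*√7)*(1/(-2) + 4))/3 = -8/3 + ((3*√7)*(-½ + 4))/3 = -8/3 + ((3*√7)*(7/2))/3 = -8/3 + (21*√7/2)/3 = -8/3 + 7*√7/2 ≈ 6.5935)
67 - k = 67 - (-8/3 + 7*√7/2) = 67 + (8/3 - 7*√7/2) = 209/3 - 7*√7/2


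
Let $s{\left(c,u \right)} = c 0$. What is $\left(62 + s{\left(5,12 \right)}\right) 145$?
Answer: $8990$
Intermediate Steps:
$s{\left(c,u \right)} = 0$
$\left(62 + s{\left(5,12 \right)}\right) 145 = \left(62 + 0\right) 145 = 62 \cdot 145 = 8990$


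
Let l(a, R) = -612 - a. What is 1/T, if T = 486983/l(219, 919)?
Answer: -831/486983 ≈ -0.0017064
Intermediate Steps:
T = -486983/831 (T = 486983/(-612 - 1*219) = 486983/(-612 - 219) = 486983/(-831) = 486983*(-1/831) = -486983/831 ≈ -586.02)
1/T = 1/(-486983/831) = -831/486983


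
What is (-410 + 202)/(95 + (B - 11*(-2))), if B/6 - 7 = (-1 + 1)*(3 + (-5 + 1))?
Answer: -208/159 ≈ -1.3082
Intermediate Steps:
B = 42 (B = 42 + 6*((-1 + 1)*(3 + (-5 + 1))) = 42 + 6*(0*(3 - 4)) = 42 + 6*(0*(-1)) = 42 + 6*0 = 42 + 0 = 42)
(-410 + 202)/(95 + (B - 11*(-2))) = (-410 + 202)/(95 + (42 - 11*(-2))) = -208/(95 + (42 + 22)) = -208/(95 + 64) = -208/159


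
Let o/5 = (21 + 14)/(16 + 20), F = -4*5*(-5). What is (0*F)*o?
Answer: 0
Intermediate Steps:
F = 100 (F = -20*(-5) = 100)
o = 175/36 (o = 5*((21 + 14)/(16 + 20)) = 5*(35/36) = 175/36 ≈ 4.8611)
(0*F)*o = (0*100)*(175/36) = 0*(175/36) = 0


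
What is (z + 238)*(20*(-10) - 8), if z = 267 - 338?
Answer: -34736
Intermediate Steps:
z = -71
(z + 238)*(20*(-10) - 8) = (-71 + 238)*(20*(-10) - 8) = 167*(-200 - 8) = 167*(-208) = -34736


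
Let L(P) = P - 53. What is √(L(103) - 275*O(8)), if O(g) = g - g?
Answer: 5*√2 ≈ 7.0711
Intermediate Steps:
O(g) = 0
L(P) = -53 + P
√(L(103) - 275*O(8)) = √((-53 + 103) - 275*0) = √(50 + 0) = √50 = 5*√2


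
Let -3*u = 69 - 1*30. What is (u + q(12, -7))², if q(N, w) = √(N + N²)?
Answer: 325 - 52*√39 ≈ 0.26010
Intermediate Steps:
u = -13 (u = -(69 - 1*30)/3 = -(69 - 30)/3 = -⅓*39 = -13)
(u + q(12, -7))² = (-13 + √(12*(1 + 12)))² = (-13 + √(12*13))² = (-13 + √156)² = (-13 + 2*√39)²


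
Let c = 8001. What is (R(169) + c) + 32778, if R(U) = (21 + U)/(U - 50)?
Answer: 4852891/119 ≈ 40781.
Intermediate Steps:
R(U) = (21 + U)/(-50 + U)
(R(169) + c) + 32778 = ((21 + 169)/(-50 + 169) + 8001) + 32778 = (190/119 + 8001) + 32778 = 952309/119 + 32778 = 4852891/119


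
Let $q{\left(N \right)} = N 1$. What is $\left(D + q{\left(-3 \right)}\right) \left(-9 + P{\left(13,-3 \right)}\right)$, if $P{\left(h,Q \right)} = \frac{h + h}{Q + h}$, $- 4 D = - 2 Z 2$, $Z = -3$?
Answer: $\frac{192}{5} \approx 38.4$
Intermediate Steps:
$D = -3$ ($D = - \frac{\left(-2\right) \left(-3\right) 2}{4} = - \frac{6 \cdot 2}{4} = \left(- \frac{1}{4}\right) 12 = -3$)
$q{\left(N \right)} = N$
$P{\left(h,Q \right)} = \frac{2 h}{Q + h}$
$\left(D + q{\left(-3 \right)}\right) \left(-9 + P{\left(13,-3 \right)}\right) = \left(-3 - 3\right) \left(-9 + 2 \cdot 13 \frac{1}{-3 + 13}\right) = - 6 \left(-9 + 2 \cdot 13 \cdot \frac{1}{10}\right) = - 6 \left(-9 + \frac{13}{5}\right) = \left(-6\right) \left(- \frac{32}{5}\right) = \frac{192}{5}$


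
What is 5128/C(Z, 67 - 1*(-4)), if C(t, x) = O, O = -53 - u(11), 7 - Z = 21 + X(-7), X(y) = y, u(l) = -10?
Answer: -5128/43 ≈ -119.26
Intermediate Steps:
Z = -7 (Z = 7 - (21 - 7) = 7 - 1*14 = 7 - 14 = -7)
O = -43 (O = -53 - 1*(-10) = -53 + 10 = -43)
C(t, x) = -43
5128/C(Z, 67 - 1*(-4)) = 5128/(-43) = 5128*(-1/43) = -5128/43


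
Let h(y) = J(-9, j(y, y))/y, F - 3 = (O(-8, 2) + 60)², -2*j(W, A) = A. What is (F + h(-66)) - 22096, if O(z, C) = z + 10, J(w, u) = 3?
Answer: -401479/22 ≈ -18249.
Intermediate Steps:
j(W, A) = -A/2
O(z, C) = 10 + z
F = 3847 (F = 3 + ((10 - 8) + 60)² = 3 + (2 + 60)² = 3 + 62² = 3 + 3844 = 3847)
h(y) = 3/y
(F + h(-66)) - 22096 = (3847 + 3/(-66)) - 22096 = (3847 + 3*(-1/66)) - 22096 = (3847 - 1/22) - 22096 = 84633/22 - 22096 = -401479/22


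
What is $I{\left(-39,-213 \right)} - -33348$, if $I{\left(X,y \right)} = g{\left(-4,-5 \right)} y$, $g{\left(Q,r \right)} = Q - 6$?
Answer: $35478$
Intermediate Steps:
$g{\left(Q,r \right)} = -6 + Q$ ($g{\left(Q,r \right)} = Q - 6 = -6 + Q$)
$I{\left(X,y \right)} = - 10 y$ ($I{\left(X,y \right)} = \left(-6 - 4\right) y = - 10 y$)
$I{\left(-39,-213 \right)} - -33348 = \left(-10\right) \left(-213\right) - -33348 = 2130 + 33348 = 35478$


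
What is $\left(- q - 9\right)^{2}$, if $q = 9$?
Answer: $324$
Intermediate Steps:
$\left(- q - 9\right)^{2} = \left(\left(-1\right) 9 - 9\right)^{2} = \left(-9 - 9\right)^{2} = \left(-18\right)^{2} = 324$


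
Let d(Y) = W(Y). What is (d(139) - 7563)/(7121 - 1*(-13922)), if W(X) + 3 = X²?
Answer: 11755/21043 ≈ 0.55862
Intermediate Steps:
W(X) = -3 + X²
d(Y) = -3 + Y²
(d(139) - 7563)/(7121 - 1*(-13922)) = ((-3 + 139²) - 7563)/(7121 - 1*(-13922)) = ((-3 + 19321) - 7563)/(7121 + 13922) = (19318 - 7563)/21043 = 11755*(1/21043) = 11755/21043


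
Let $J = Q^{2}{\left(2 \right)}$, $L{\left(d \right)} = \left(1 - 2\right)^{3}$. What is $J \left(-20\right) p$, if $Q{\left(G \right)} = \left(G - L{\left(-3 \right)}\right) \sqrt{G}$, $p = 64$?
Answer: $-23040$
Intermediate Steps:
$L{\left(d \right)} = -1$ ($L{\left(d \right)} = \left(-1\right)^{3} = -1$)
$Q{\left(G \right)} = \sqrt{G} \left(1 + G\right)$ ($Q{\left(G \right)} = \left(G - -1\right) \sqrt{G} = \left(G + 1\right) \sqrt{G} = \left(1 + G\right) \sqrt{G} = \sqrt{G} \left(1 + G\right)$)
$J = 18$ ($J = \left(\sqrt{2} \left(1 + 2\right)\right)^{2} = \left(\sqrt{2} \cdot 3\right)^{2} = \left(3 \sqrt{2}\right)^{2} = 18$)
$J \left(-20\right) p = 18 \left(-20\right) 64 = \left(-360\right) 64 = -23040$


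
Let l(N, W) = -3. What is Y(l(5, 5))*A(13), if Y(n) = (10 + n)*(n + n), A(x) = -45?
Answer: 1890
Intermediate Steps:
Y(n) = 2*n*(10 + n) (Y(n) = (10 + n)*(2*n) = 2*n*(10 + n))
Y(l(5, 5))*A(13) = (2*(-3)*(10 - 3))*(-45) = (2*(-3)*7)*(-45) = -42*(-45) = 1890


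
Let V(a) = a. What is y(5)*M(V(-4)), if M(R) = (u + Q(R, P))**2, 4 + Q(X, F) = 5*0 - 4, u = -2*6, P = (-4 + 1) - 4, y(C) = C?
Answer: 2000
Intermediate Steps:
P = -7 (P = -3 - 4 = -7)
u = -12
Q(X, F) = -8 (Q(X, F) = -4 + (5*0 - 4) = -4 + (0 - 4) = -4 - 4 = -8)
M(R) = 400 (M(R) = (-12 - 8)**2 = (-20)**2 = 400)
y(5)*M(V(-4)) = 5*400 = 2000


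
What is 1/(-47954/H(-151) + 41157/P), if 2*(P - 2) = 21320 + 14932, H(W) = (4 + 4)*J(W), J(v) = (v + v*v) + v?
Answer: 407861872/817327579 ≈ 0.49902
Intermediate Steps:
J(v) = v² + 2*v (J(v) = (v + v²) + v = v² + 2*v)
H(W) = 8*W*(2 + W) (H(W) = (4 + 4)*(W*(2 + W)) = 8*(W*(2 + W)) = 8*W*(2 + W))
P = 18128 (P = 2 + (21320 + 14932)/2 = 2 + (½)*36252 = 2 + 18126 = 18128)
1/(-47954/H(-151) + 41157/P) = 1/(-47954*(-1/(1208*(2 - 151))) + 41157/18128) = 1/(-47954/(8*(-151)*(-149)) + 41157*(1/18128)) = 1/(-47954/179992 + 41157/18128) = 1/(-47954*1/179992 + 41157/18128) = 1/(-23977/89996 + 41157/18128) = 1/(817327579/407861872) = 407861872/817327579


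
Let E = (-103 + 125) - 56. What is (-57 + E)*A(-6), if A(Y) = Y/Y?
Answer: -91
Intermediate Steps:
A(Y) = 1
E = -34 (E = 22 - 56 = -34)
(-57 + E)*A(-6) = (-57 - 34)*1 = -91*1 = -91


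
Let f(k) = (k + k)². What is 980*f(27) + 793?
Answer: 2858473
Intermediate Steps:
f(k) = 4*k² (f(k) = (2*k)² = 4*k²)
980*f(27) + 793 = 980*(4*27²) + 793 = 980*(4*729) + 793 = 980*2916 + 793 = 2857680 + 793 = 2858473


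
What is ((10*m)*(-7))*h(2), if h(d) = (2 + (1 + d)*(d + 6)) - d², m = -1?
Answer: 1540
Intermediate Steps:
h(d) = 2 - d² + (1 + d)*(6 + d) (h(d) = (2 + (1 + d)*(6 + d)) - d² = 2 - d² + (1 + d)*(6 + d))
((10*m)*(-7))*h(2) = ((10*(-1))*(-7))*(8 + 7*2) = (-10*(-7))*(8 + 14) = 70*22 = 1540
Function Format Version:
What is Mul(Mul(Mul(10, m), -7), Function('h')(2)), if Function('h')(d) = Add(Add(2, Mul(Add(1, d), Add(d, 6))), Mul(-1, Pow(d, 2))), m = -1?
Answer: 1540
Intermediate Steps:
Function('h')(d) = Add(2, Mul(-1, Pow(d, 2)), Mul(Add(1, d), Add(6, d))) (Function('h')(d) = Add(Add(2, Mul(Add(1, d), Add(6, d))), Mul(-1, Pow(d, 2))) = Add(2, Mul(-1, Pow(d, 2)), Mul(Add(1, d), Add(6, d))))
Mul(Mul(Mul(10, m), -7), Function('h')(2)) = Mul(Mul(Mul(10, -1), -7), Add(8, Mul(7, 2))) = Mul(Mul(-10, -7), Add(8, 14)) = Mul(70, 22) = 1540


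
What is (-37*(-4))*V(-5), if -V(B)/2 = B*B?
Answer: -7400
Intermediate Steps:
V(B) = -2*B**2 (V(B) = -2*B*B = -2*B**2)
(-37*(-4))*V(-5) = (-37*(-4))*(-2*(-5)**2) = 148*(-2*25) = 148*(-50) = -7400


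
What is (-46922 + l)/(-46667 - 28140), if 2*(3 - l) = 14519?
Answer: 108357/149614 ≈ 0.72424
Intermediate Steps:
l = -14513/2 (l = 3 - ½*14519 = 3 - 14519/2 = -14513/2 ≈ -7256.5)
(-46922 + l)/(-46667 - 28140) = (-46922 - 14513/2)/(-46667 - 28140) = -108357/2/(-74807) = -108357/2*(-1/74807) = 108357/149614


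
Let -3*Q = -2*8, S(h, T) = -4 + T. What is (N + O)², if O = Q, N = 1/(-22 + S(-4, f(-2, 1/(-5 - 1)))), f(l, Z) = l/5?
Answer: 54289/1936 ≈ 28.042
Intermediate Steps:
f(l, Z) = l/5 (f(l, Z) = l*(⅕) = l/5)
N = -5/132 (N = 1/(-22 + (-4 + (⅕)*(-2))) = 1/(-22 + (-4 - ⅖)) = 1/(-22 - 22/5) = 1/(-132/5) = -5/132 ≈ -0.037879)
Q = 16/3 (Q = -(-2)*8/3 = -⅓*(-16) = 16/3 ≈ 5.3333)
O = 16/3 ≈ 5.3333
(N + O)² = (-5/132 + 16/3)² = (233/44)² = 54289/1936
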